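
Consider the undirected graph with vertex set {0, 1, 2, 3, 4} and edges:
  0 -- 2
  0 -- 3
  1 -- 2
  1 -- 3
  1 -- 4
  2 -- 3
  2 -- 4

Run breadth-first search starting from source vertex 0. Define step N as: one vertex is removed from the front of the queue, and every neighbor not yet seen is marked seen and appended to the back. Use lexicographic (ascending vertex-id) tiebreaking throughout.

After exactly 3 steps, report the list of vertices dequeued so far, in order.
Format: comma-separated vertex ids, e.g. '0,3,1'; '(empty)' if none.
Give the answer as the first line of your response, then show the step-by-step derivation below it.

0,2,3

step 1: dequeue 0; queue=[2,3]; order=0
step 2: dequeue 2; queue=[3,1,4]; order=0,2
step 3: dequeue 3; queue=[1,4]; order=0,2,3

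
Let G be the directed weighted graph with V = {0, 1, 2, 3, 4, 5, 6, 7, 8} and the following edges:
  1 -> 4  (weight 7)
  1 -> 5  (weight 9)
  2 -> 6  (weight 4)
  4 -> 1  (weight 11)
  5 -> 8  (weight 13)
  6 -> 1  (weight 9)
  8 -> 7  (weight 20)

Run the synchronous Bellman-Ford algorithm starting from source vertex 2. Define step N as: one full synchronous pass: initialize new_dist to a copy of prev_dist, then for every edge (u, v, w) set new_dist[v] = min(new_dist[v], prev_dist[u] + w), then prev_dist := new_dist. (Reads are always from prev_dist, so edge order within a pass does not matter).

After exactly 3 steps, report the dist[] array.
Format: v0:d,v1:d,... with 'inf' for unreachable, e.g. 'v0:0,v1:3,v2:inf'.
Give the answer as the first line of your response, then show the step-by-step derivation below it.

v0:inf,v1:13,v2:0,v3:inf,v4:20,v5:22,v6:4,v7:inf,v8:inf

step 1: dist = v0:inf,v1:inf,v2:0,v3:inf,v4:inf,v5:inf,v6:4,v7:inf,v8:inf
step 2: dist = v0:inf,v1:13,v2:0,v3:inf,v4:inf,v5:inf,v6:4,v7:inf,v8:inf
step 3: dist = v0:inf,v1:13,v2:0,v3:inf,v4:20,v5:22,v6:4,v7:inf,v8:inf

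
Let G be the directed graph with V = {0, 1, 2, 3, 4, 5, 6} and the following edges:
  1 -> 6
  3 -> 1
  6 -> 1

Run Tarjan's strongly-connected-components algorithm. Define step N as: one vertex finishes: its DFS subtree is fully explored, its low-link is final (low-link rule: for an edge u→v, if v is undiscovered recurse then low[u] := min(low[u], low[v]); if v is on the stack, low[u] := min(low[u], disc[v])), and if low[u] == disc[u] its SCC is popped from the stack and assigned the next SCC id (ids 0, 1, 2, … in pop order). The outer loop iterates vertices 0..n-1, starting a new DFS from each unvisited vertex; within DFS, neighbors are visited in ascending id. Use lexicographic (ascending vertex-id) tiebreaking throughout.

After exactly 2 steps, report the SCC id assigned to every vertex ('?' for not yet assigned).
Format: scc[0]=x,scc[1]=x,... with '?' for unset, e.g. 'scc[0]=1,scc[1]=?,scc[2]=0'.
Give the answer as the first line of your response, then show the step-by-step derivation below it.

scc[0]=0,scc[1]=?,scc[2]=?,scc[3]=?,scc[4]=?,scc[5]=?,scc[6]=?

step 1: low=(low[0]=0,low[1]=?,low[2]=?,low[3]=?,low[4]=?,low[5]=?,low[6]=?); scc=(scc[0]=0,scc[1]=?,scc[2]=?,scc[3]=?,scc[4]=?,scc[5]=?,scc[6]=?)
step 2: low=(low[0]=0,low[1]=1,low[2]=?,low[3]=?,low[4]=?,low[5]=?,low[6]=1); scc=(scc[0]=0,scc[1]=?,scc[2]=?,scc[3]=?,scc[4]=?,scc[5]=?,scc[6]=?)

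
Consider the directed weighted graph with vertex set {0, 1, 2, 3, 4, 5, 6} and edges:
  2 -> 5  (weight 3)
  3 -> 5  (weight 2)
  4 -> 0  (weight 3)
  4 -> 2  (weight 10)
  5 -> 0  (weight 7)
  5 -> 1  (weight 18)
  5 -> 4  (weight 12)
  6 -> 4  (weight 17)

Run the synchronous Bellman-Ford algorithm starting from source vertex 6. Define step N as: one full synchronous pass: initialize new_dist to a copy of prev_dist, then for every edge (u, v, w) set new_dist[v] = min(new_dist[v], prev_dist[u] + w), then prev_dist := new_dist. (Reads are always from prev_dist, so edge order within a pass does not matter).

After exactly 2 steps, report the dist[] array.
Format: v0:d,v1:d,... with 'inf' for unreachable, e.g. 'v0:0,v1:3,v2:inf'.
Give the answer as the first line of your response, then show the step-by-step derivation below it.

v0:20,v1:inf,v2:27,v3:inf,v4:17,v5:inf,v6:0

step 1: dist = v0:inf,v1:inf,v2:inf,v3:inf,v4:17,v5:inf,v6:0
step 2: dist = v0:20,v1:inf,v2:27,v3:inf,v4:17,v5:inf,v6:0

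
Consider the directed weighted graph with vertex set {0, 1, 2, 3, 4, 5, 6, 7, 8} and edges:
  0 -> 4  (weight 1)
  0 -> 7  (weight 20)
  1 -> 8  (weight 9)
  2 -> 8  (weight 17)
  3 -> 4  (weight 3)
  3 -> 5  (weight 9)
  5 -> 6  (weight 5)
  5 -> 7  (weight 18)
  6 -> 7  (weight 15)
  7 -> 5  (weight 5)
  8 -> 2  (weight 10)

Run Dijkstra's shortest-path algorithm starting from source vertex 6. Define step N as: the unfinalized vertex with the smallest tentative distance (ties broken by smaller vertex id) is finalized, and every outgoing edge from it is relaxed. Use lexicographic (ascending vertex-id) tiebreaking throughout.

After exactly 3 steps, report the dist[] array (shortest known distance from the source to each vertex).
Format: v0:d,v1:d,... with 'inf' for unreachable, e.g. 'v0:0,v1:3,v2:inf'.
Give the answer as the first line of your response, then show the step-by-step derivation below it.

v0:inf,v1:inf,v2:inf,v3:inf,v4:inf,v5:20,v6:0,v7:15,v8:inf

step 1: dist = v0:inf,v1:inf,v2:inf,v3:inf,v4:inf,v5:inf,v6:0,v7:15,v8:inf
step 2: dist = v0:inf,v1:inf,v2:inf,v3:inf,v4:inf,v5:20,v6:0,v7:15,v8:inf
step 3: dist = v0:inf,v1:inf,v2:inf,v3:inf,v4:inf,v5:20,v6:0,v7:15,v8:inf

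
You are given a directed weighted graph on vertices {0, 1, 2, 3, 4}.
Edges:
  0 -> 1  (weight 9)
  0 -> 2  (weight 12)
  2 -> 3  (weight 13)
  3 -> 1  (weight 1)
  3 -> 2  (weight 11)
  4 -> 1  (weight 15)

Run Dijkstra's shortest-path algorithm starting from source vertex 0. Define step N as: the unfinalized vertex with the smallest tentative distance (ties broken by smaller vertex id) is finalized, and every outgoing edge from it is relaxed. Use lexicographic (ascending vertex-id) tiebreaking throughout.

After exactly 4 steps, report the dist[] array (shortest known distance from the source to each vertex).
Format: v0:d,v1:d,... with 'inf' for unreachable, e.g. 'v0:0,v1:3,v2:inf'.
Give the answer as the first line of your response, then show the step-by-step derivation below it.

v0:0,v1:9,v2:12,v3:25,v4:inf

step 1: dist = v0:0,v1:9,v2:12,v3:inf,v4:inf
step 2: dist = v0:0,v1:9,v2:12,v3:inf,v4:inf
step 3: dist = v0:0,v1:9,v2:12,v3:25,v4:inf
step 4: dist = v0:0,v1:9,v2:12,v3:25,v4:inf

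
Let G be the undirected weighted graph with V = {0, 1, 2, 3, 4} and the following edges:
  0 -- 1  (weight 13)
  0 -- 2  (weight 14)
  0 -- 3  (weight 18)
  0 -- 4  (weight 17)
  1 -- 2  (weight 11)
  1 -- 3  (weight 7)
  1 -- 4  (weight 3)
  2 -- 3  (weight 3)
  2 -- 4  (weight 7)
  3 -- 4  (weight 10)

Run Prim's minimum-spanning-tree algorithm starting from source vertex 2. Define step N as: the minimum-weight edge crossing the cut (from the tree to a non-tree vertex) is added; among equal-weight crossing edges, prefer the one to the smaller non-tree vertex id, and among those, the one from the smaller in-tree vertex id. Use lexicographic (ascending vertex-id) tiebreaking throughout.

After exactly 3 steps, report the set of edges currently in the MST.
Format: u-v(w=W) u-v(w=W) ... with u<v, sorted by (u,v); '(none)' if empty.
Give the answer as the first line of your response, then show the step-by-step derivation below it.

1-3(w=7) 1-4(w=3) 2-3(w=3)

step 1: add edge 2-3 (w=3); MST = {2-3(w=3)}
step 2: add edge 1-3 (w=7); MST = {1-3(w=7) 2-3(w=3)}
step 3: add edge 1-4 (w=3); MST = {1-3(w=7) 1-4(w=3) 2-3(w=3)}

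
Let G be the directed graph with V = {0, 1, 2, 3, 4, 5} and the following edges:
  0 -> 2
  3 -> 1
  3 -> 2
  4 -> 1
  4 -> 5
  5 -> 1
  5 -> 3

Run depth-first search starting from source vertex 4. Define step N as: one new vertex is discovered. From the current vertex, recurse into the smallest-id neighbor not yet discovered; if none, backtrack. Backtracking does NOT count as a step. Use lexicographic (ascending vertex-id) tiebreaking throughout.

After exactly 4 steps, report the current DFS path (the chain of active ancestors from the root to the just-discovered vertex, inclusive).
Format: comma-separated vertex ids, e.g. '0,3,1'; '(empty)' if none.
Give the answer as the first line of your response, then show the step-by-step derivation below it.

4,5,3

step 1: discover 4; path=4; order=4
step 2: discover 1; path=4>1; order=4,1
step 3: discover 5; path=4>5; order=4,1,5
step 4: discover 3; path=4>5>3; order=4,1,5,3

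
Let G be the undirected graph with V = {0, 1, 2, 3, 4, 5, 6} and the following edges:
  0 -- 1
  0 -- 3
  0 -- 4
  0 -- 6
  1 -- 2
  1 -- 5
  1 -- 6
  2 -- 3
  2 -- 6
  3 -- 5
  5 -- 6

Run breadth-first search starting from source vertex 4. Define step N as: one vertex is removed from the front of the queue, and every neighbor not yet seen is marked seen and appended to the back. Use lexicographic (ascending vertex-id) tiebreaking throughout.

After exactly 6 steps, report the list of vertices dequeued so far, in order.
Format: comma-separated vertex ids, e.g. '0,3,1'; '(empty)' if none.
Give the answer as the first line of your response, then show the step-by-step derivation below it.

4,0,1,3,6,2

step 1: dequeue 4; queue=[0]; order=4
step 2: dequeue 0; queue=[1,3,6]; order=4,0
step 3: dequeue 1; queue=[3,6,2,5]; order=4,0,1
step 4: dequeue 3; queue=[6,2,5]; order=4,0,1,3
step 5: dequeue 6; queue=[2,5]; order=4,0,1,3,6
step 6: dequeue 2; queue=[5]; order=4,0,1,3,6,2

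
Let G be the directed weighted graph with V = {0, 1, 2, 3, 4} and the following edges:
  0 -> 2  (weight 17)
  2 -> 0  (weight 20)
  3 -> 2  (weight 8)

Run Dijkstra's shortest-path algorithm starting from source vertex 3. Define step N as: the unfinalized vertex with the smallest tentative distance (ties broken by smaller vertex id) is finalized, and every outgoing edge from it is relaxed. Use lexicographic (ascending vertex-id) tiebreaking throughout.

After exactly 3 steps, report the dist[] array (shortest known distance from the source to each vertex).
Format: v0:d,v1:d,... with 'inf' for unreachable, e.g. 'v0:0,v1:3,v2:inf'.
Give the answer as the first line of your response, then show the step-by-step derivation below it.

v0:28,v1:inf,v2:8,v3:0,v4:inf

step 1: dist = v0:inf,v1:inf,v2:8,v3:0,v4:inf
step 2: dist = v0:28,v1:inf,v2:8,v3:0,v4:inf
step 3: dist = v0:28,v1:inf,v2:8,v3:0,v4:inf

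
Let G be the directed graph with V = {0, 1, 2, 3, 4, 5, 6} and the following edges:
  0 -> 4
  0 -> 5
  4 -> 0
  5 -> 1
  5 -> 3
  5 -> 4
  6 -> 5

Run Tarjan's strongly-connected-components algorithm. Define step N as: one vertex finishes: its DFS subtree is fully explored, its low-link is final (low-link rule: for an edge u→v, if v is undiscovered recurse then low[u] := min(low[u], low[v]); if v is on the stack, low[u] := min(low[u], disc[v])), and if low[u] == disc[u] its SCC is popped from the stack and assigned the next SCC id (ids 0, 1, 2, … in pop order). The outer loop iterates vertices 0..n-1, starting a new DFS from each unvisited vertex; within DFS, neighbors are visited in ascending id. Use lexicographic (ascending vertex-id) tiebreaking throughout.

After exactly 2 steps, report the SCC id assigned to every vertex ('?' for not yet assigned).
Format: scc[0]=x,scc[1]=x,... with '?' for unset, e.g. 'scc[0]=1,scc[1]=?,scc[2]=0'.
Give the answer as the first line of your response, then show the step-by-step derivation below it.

scc[0]=?,scc[1]=0,scc[2]=?,scc[3]=?,scc[4]=?,scc[5]=?,scc[6]=?

step 1: low=(low[0]=0,low[1]=?,low[2]=?,low[3]=?,low[4]=0,low[5]=?,low[6]=?); scc=(scc[0]=?,scc[1]=?,scc[2]=?,scc[3]=?,scc[4]=?,scc[5]=?,scc[6]=?)
step 2: low=(low[0]=0,low[1]=3,low[2]=?,low[3]=?,low[4]=0,low[5]=2,low[6]=?); scc=(scc[0]=?,scc[1]=0,scc[2]=?,scc[3]=?,scc[4]=?,scc[5]=?,scc[6]=?)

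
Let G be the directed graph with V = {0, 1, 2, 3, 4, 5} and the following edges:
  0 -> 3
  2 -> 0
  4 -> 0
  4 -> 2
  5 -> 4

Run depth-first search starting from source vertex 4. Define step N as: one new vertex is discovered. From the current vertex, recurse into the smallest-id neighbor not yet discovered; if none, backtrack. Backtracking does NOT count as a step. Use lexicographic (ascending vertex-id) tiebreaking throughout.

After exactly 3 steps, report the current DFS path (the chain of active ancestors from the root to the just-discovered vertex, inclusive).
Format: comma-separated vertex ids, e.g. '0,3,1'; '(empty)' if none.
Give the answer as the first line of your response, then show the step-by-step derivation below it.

4,0,3

step 1: discover 4; path=4; order=4
step 2: discover 0; path=4>0; order=4,0
step 3: discover 3; path=4>0>3; order=4,0,3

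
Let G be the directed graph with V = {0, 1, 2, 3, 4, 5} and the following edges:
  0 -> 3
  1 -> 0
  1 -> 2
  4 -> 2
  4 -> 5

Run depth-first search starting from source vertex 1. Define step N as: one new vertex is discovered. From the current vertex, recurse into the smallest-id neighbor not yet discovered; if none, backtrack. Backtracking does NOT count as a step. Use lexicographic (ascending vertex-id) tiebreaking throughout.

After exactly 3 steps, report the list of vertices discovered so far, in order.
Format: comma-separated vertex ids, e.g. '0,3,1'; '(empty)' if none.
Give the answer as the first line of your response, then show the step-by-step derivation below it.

1,0,3

step 1: discover 1; path=1; order=1
step 2: discover 0; path=1>0; order=1,0
step 3: discover 3; path=1>0>3; order=1,0,3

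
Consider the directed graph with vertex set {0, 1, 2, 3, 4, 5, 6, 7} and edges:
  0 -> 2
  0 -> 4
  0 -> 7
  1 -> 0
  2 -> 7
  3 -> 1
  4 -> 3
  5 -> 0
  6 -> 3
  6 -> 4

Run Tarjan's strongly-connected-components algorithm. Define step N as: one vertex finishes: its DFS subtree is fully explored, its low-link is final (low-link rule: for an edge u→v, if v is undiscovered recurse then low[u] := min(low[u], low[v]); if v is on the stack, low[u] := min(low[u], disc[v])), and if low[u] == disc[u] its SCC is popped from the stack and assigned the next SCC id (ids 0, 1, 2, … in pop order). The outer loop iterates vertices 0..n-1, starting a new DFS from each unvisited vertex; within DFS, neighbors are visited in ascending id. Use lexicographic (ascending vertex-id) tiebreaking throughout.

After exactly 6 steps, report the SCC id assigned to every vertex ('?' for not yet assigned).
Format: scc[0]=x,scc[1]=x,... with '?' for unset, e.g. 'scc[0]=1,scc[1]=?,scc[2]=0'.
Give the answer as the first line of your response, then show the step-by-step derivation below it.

scc[0]=2,scc[1]=2,scc[2]=1,scc[3]=2,scc[4]=2,scc[5]=?,scc[6]=?,scc[7]=0

step 1: low=(low[0]=0,low[1]=?,low[2]=1,low[3]=?,low[4]=?,low[5]=?,low[6]=?,low[7]=2); scc=(scc[0]=?,scc[1]=?,scc[2]=?,scc[3]=?,scc[4]=?,scc[5]=?,scc[6]=?,scc[7]=0)
step 2: low=(low[0]=0,low[1]=?,low[2]=1,low[3]=?,low[4]=?,low[5]=?,low[6]=?,low[7]=2); scc=(scc[0]=?,scc[1]=?,scc[2]=1,scc[3]=?,scc[4]=?,scc[5]=?,scc[6]=?,scc[7]=0)
step 3: low=(low[0]=0,low[1]=0,low[2]=1,low[3]=4,low[4]=3,low[5]=?,low[6]=?,low[7]=2); scc=(scc[0]=?,scc[1]=?,scc[2]=1,scc[3]=?,scc[4]=?,scc[5]=?,scc[6]=?,scc[7]=0)
step 4: low=(low[0]=0,low[1]=0,low[2]=1,low[3]=0,low[4]=3,low[5]=?,low[6]=?,low[7]=2); scc=(scc[0]=?,scc[1]=?,scc[2]=1,scc[3]=?,scc[4]=?,scc[5]=?,scc[6]=?,scc[7]=0)
step 5: low=(low[0]=0,low[1]=0,low[2]=1,low[3]=0,low[4]=0,low[5]=?,low[6]=?,low[7]=2); scc=(scc[0]=?,scc[1]=?,scc[2]=1,scc[3]=?,scc[4]=?,scc[5]=?,scc[6]=?,scc[7]=0)
step 6: low=(low[0]=0,low[1]=0,low[2]=1,low[3]=0,low[4]=0,low[5]=?,low[6]=?,low[7]=2); scc=(scc[0]=2,scc[1]=2,scc[2]=1,scc[3]=2,scc[4]=2,scc[5]=?,scc[6]=?,scc[7]=0)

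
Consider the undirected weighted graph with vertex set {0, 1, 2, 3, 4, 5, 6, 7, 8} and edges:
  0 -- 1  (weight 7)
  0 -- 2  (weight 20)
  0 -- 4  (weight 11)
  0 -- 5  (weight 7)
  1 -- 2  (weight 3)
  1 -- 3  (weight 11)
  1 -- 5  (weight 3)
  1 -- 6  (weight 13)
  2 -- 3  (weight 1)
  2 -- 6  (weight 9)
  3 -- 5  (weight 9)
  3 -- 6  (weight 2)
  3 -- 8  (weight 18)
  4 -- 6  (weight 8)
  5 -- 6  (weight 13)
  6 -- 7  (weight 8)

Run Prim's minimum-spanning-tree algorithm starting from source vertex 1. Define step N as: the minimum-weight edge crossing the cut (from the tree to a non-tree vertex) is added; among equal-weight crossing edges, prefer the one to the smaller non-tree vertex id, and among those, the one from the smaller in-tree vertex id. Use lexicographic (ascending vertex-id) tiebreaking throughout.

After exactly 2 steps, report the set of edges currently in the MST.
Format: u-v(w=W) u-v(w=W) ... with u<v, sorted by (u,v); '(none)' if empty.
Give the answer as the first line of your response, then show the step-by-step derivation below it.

1-2(w=3) 2-3(w=1)

step 1: add edge 1-2 (w=3); MST = {1-2(w=3)}
step 2: add edge 2-3 (w=1); MST = {1-2(w=3) 2-3(w=1)}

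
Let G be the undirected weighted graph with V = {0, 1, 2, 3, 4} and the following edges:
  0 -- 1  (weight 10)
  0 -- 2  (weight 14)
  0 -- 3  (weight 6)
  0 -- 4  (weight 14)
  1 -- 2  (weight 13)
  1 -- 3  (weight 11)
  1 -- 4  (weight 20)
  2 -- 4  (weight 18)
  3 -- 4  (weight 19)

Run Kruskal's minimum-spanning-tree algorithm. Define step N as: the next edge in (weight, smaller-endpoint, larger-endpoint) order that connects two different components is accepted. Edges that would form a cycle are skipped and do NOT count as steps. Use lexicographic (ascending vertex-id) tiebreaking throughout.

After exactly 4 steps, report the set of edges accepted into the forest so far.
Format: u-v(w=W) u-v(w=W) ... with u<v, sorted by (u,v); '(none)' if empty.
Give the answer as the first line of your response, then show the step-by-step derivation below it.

0-1(w=10) 0-3(w=6) 0-4(w=14) 1-2(w=13)

step 1: add edge 0-3 (w=6); MST = {0-3(w=6)}
step 2: add edge 0-1 (w=10); MST = {0-1(w=10) 0-3(w=6)}
step 3: add edge 1-2 (w=13); MST = {0-1(w=10) 0-3(w=6) 1-2(w=13)}
step 4: add edge 0-4 (w=14); MST = {0-1(w=10) 0-3(w=6) 0-4(w=14) 1-2(w=13)}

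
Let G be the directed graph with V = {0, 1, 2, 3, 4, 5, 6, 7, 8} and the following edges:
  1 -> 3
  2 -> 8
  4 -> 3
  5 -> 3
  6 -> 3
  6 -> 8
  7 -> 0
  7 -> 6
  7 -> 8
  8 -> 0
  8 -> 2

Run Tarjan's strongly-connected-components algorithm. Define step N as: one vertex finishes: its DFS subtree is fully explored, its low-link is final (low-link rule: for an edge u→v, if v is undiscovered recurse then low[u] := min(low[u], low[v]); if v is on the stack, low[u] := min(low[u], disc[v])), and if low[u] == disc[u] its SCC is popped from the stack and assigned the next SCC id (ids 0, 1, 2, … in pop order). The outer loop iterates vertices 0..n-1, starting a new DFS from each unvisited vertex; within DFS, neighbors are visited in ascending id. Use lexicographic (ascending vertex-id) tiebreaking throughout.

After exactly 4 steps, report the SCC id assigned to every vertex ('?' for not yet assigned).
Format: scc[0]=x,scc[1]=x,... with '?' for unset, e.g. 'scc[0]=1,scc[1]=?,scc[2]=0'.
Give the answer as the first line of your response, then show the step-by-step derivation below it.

scc[0]=0,scc[1]=2,scc[2]=?,scc[3]=1,scc[4]=?,scc[5]=?,scc[6]=?,scc[7]=?,scc[8]=?

step 1: low=(low[0]=0,low[1]=?,low[2]=?,low[3]=?,low[4]=?,low[5]=?,low[6]=?,low[7]=?,low[8]=?); scc=(scc[0]=0,scc[1]=?,scc[2]=?,scc[3]=?,scc[4]=?,scc[5]=?,scc[6]=?,scc[7]=?,scc[8]=?)
step 2: low=(low[0]=0,low[1]=1,low[2]=?,low[3]=2,low[4]=?,low[5]=?,low[6]=?,low[7]=?,low[8]=?); scc=(scc[0]=0,scc[1]=?,scc[2]=?,scc[3]=1,scc[4]=?,scc[5]=?,scc[6]=?,scc[7]=?,scc[8]=?)
step 3: low=(low[0]=0,low[1]=1,low[2]=?,low[3]=2,low[4]=?,low[5]=?,low[6]=?,low[7]=?,low[8]=?); scc=(scc[0]=0,scc[1]=2,scc[2]=?,scc[3]=1,scc[4]=?,scc[5]=?,scc[6]=?,scc[7]=?,scc[8]=?)
step 4: low=(low[0]=0,low[1]=1,low[2]=3,low[3]=2,low[4]=?,low[5]=?,low[6]=?,low[7]=?,low[8]=3); scc=(scc[0]=0,scc[1]=2,scc[2]=?,scc[3]=1,scc[4]=?,scc[5]=?,scc[6]=?,scc[7]=?,scc[8]=?)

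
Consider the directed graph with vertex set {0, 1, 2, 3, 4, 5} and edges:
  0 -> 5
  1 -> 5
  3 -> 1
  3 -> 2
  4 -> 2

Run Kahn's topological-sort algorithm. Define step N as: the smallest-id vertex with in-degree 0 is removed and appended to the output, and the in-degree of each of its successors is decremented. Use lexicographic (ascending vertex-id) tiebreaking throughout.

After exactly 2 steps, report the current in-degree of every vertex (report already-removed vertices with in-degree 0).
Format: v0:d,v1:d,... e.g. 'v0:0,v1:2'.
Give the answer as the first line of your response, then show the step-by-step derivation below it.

v0:0,v1:0,v2:1,v3:0,v4:0,v5:1

step 1: output 0; order=[0]; indeg=(0,1,2,0,0,1)
step 2: output 3; order=[0,3]; indeg=(0,0,1,0,0,1)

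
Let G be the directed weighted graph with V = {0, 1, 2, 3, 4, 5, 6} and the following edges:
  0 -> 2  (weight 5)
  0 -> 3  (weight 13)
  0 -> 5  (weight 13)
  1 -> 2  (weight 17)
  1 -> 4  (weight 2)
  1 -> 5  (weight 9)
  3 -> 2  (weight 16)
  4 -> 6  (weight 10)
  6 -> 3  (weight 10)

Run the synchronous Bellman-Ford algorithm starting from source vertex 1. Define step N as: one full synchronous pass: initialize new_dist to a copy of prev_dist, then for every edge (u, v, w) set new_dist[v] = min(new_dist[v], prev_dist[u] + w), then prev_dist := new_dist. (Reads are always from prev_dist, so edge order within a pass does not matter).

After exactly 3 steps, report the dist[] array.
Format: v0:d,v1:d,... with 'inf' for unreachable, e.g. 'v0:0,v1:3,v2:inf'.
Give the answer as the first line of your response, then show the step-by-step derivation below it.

v0:inf,v1:0,v2:17,v3:22,v4:2,v5:9,v6:12

step 1: dist = v0:inf,v1:0,v2:17,v3:inf,v4:2,v5:9,v6:inf
step 2: dist = v0:inf,v1:0,v2:17,v3:inf,v4:2,v5:9,v6:12
step 3: dist = v0:inf,v1:0,v2:17,v3:22,v4:2,v5:9,v6:12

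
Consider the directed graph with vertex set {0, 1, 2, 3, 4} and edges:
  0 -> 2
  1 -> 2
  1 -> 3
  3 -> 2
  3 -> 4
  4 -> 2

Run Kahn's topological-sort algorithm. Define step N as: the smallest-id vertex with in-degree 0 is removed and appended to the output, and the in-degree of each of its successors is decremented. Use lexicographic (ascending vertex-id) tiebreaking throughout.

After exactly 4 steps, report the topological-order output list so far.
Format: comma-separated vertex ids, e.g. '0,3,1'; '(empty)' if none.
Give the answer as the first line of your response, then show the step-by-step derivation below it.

0,1,3,4

step 1: output 0; order=[0]; indeg=(0,0,3,1,1)
step 2: output 1; order=[0,1]; indeg=(0,0,2,0,1)
step 3: output 3; order=[0,1,3]; indeg=(0,0,1,0,0)
step 4: output 4; order=[0,1,3,4]; indeg=(0,0,0,0,0)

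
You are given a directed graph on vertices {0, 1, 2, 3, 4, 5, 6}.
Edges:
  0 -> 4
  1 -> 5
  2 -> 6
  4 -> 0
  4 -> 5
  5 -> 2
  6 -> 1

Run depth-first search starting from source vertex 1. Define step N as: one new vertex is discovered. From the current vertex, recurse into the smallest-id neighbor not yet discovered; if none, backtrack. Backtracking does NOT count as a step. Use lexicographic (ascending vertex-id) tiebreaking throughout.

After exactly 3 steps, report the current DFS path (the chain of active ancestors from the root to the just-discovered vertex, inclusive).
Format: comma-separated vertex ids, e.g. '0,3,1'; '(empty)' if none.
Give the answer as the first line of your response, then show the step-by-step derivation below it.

1,5,2

step 1: discover 1; path=1; order=1
step 2: discover 5; path=1>5; order=1,5
step 3: discover 2; path=1>5>2; order=1,5,2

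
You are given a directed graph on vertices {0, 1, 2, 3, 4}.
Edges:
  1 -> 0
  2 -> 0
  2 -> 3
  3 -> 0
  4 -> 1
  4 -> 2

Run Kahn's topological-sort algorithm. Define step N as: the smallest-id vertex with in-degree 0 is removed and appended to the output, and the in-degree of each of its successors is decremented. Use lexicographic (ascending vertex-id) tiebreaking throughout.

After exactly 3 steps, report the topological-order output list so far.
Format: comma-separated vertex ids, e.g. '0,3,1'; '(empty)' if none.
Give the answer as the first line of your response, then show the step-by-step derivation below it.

4,1,2

step 1: output 4; order=[4]; indeg=(3,0,0,1,0)
step 2: output 1; order=[4,1]; indeg=(2,0,0,1,0)
step 3: output 2; order=[4,1,2]; indeg=(1,0,0,0,0)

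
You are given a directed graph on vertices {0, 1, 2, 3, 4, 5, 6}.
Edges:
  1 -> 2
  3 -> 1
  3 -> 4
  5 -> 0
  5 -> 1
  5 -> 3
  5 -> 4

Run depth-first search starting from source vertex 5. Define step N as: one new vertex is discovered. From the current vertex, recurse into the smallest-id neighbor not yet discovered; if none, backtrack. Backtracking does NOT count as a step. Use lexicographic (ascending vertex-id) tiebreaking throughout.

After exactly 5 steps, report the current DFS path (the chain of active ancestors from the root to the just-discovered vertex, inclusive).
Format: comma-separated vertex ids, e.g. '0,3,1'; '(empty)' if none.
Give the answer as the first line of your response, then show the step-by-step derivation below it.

5,3

step 1: discover 5; path=5; order=5
step 2: discover 0; path=5>0; order=5,0
step 3: discover 1; path=5>1; order=5,0,1
step 4: discover 2; path=5>1>2; order=5,0,1,2
step 5: discover 3; path=5>3; order=5,0,1,2,3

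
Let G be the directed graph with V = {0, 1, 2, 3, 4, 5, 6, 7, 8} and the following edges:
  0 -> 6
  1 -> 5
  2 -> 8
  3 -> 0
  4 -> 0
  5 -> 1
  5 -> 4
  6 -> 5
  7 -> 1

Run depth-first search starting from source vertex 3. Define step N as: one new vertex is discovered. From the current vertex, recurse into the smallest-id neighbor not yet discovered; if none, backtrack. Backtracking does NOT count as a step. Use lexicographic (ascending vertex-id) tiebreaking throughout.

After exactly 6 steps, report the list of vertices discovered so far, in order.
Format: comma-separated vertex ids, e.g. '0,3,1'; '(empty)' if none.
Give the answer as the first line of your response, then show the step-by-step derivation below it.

3,0,6,5,1,4

step 1: discover 3; path=3; order=3
step 2: discover 0; path=3>0; order=3,0
step 3: discover 6; path=3>0>6; order=3,0,6
step 4: discover 5; path=3>0>6>5; order=3,0,6,5
step 5: discover 1; path=3>0>6>5>1; order=3,0,6,5,1
step 6: discover 4; path=3>0>6>5>4; order=3,0,6,5,1,4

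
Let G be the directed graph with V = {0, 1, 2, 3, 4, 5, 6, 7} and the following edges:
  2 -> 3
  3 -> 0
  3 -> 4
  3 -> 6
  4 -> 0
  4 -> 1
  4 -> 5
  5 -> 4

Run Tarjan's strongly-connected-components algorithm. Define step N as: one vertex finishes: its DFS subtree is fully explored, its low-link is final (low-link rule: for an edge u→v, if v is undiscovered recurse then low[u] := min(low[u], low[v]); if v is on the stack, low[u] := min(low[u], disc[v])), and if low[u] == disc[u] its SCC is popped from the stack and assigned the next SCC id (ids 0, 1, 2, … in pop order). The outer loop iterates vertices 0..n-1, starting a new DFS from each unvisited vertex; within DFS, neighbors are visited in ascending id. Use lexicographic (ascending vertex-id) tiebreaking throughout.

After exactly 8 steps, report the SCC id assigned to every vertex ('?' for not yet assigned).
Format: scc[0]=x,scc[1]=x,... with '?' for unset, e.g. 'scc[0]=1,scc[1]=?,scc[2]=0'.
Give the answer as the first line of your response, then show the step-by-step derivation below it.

scc[0]=0,scc[1]=1,scc[2]=5,scc[3]=4,scc[4]=2,scc[5]=2,scc[6]=3,scc[7]=6

step 1: low=(low[0]=0,low[1]=?,low[2]=?,low[3]=?,low[4]=?,low[5]=?,low[6]=?,low[7]=?); scc=(scc[0]=0,scc[1]=?,scc[2]=?,scc[3]=?,scc[4]=?,scc[5]=?,scc[6]=?,scc[7]=?)
step 2: low=(low[0]=0,low[1]=1,low[2]=?,low[3]=?,low[4]=?,low[5]=?,low[6]=?,low[7]=?); scc=(scc[0]=0,scc[1]=1,scc[2]=?,scc[3]=?,scc[4]=?,scc[5]=?,scc[6]=?,scc[7]=?)
step 3: low=(low[0]=0,low[1]=1,low[2]=2,low[3]=3,low[4]=4,low[5]=4,low[6]=?,low[7]=?); scc=(scc[0]=0,scc[1]=1,scc[2]=?,scc[3]=?,scc[4]=?,scc[5]=?,scc[6]=?,scc[7]=?)
step 4: low=(low[0]=0,low[1]=1,low[2]=2,low[3]=3,low[4]=4,low[5]=4,low[6]=?,low[7]=?); scc=(scc[0]=0,scc[1]=1,scc[2]=?,scc[3]=?,scc[4]=2,scc[5]=2,scc[6]=?,scc[7]=?)
step 5: low=(low[0]=0,low[1]=1,low[2]=2,low[3]=3,low[4]=4,low[5]=4,low[6]=6,low[7]=?); scc=(scc[0]=0,scc[1]=1,scc[2]=?,scc[3]=?,scc[4]=2,scc[5]=2,scc[6]=3,scc[7]=?)
step 6: low=(low[0]=0,low[1]=1,low[2]=2,low[3]=3,low[4]=4,low[5]=4,low[6]=6,low[7]=?); scc=(scc[0]=0,scc[1]=1,scc[2]=?,scc[3]=4,scc[4]=2,scc[5]=2,scc[6]=3,scc[7]=?)
step 7: low=(low[0]=0,low[1]=1,low[2]=2,low[3]=3,low[4]=4,low[5]=4,low[6]=6,low[7]=?); scc=(scc[0]=0,scc[1]=1,scc[2]=5,scc[3]=4,scc[4]=2,scc[5]=2,scc[6]=3,scc[7]=?)
step 8: low=(low[0]=0,low[1]=1,low[2]=2,low[3]=3,low[4]=4,low[5]=4,low[6]=6,low[7]=7); scc=(scc[0]=0,scc[1]=1,scc[2]=5,scc[3]=4,scc[4]=2,scc[5]=2,scc[6]=3,scc[7]=6)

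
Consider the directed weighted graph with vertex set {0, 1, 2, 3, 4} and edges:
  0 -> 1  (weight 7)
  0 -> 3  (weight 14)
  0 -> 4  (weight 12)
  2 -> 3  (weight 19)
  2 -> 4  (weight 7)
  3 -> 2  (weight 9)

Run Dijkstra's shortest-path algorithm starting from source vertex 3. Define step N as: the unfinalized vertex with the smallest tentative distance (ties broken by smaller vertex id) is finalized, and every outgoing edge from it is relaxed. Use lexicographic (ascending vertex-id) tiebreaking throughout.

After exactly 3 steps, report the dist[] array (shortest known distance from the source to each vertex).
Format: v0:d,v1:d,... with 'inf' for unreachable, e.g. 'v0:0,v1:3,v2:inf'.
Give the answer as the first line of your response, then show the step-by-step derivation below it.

v0:inf,v1:inf,v2:9,v3:0,v4:16

step 1: dist = v0:inf,v1:inf,v2:9,v3:0,v4:inf
step 2: dist = v0:inf,v1:inf,v2:9,v3:0,v4:16
step 3: dist = v0:inf,v1:inf,v2:9,v3:0,v4:16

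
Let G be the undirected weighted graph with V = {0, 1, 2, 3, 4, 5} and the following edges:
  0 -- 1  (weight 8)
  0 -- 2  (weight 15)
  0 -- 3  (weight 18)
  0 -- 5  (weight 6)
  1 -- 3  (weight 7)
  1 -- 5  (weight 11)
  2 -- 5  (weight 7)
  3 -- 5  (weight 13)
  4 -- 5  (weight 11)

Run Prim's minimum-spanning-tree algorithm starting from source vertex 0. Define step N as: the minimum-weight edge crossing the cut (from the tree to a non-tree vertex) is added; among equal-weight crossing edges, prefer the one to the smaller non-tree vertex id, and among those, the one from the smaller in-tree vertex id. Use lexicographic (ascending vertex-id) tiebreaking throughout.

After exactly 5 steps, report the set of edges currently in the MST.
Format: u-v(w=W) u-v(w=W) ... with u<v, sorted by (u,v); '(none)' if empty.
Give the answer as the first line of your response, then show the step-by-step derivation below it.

0-1(w=8) 0-5(w=6) 1-3(w=7) 2-5(w=7) 4-5(w=11)

step 1: add edge 0-5 (w=6); MST = {0-5(w=6)}
step 2: add edge 2-5 (w=7); MST = {0-5(w=6) 2-5(w=7)}
step 3: add edge 0-1 (w=8); MST = {0-1(w=8) 0-5(w=6) 2-5(w=7)}
step 4: add edge 1-3 (w=7); MST = {0-1(w=8) 0-5(w=6) 1-3(w=7) 2-5(w=7)}
step 5: add edge 4-5 (w=11); MST = {0-1(w=8) 0-5(w=6) 1-3(w=7) 2-5(w=7) 4-5(w=11)}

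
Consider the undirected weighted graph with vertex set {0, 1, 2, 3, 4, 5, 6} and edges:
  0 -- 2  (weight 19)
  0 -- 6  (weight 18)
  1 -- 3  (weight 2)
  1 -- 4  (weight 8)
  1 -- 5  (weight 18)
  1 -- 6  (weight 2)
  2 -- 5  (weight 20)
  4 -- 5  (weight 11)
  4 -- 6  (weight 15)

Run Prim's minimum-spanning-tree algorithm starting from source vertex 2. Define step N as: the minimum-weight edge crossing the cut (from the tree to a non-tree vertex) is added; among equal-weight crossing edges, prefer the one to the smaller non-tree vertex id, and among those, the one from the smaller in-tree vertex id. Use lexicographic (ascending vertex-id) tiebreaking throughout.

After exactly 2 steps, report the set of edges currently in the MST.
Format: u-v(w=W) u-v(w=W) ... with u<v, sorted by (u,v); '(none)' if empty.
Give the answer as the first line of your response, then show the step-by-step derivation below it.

0-2(w=19) 0-6(w=18)

step 1: add edge 0-2 (w=19); MST = {0-2(w=19)}
step 2: add edge 0-6 (w=18); MST = {0-2(w=19) 0-6(w=18)}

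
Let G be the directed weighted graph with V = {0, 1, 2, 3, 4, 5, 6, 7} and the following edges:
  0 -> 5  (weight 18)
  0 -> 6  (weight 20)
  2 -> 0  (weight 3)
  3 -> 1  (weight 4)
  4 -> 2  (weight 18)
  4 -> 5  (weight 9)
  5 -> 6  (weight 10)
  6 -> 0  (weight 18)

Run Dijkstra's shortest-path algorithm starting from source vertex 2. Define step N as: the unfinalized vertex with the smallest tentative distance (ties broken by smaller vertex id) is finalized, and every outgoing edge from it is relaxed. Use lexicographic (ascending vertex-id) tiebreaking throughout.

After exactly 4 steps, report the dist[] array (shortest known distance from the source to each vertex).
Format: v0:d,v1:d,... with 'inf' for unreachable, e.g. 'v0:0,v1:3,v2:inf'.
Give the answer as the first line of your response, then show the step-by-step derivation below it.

v0:3,v1:inf,v2:0,v3:inf,v4:inf,v5:21,v6:23,v7:inf

step 1: dist = v0:3,v1:inf,v2:0,v3:inf,v4:inf,v5:inf,v6:inf,v7:inf
step 2: dist = v0:3,v1:inf,v2:0,v3:inf,v4:inf,v5:21,v6:23,v7:inf
step 3: dist = v0:3,v1:inf,v2:0,v3:inf,v4:inf,v5:21,v6:23,v7:inf
step 4: dist = v0:3,v1:inf,v2:0,v3:inf,v4:inf,v5:21,v6:23,v7:inf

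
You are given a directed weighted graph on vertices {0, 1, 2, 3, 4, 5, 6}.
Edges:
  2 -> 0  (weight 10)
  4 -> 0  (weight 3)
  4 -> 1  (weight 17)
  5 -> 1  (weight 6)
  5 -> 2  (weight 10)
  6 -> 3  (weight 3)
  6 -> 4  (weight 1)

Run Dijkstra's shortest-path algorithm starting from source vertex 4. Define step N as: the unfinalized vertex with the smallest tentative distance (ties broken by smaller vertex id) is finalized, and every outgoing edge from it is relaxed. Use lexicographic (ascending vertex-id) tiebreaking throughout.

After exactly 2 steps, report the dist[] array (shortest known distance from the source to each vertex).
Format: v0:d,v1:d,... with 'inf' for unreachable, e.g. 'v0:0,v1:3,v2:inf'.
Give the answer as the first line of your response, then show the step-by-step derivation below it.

v0:3,v1:17,v2:inf,v3:inf,v4:0,v5:inf,v6:inf

step 1: dist = v0:3,v1:17,v2:inf,v3:inf,v4:0,v5:inf,v6:inf
step 2: dist = v0:3,v1:17,v2:inf,v3:inf,v4:0,v5:inf,v6:inf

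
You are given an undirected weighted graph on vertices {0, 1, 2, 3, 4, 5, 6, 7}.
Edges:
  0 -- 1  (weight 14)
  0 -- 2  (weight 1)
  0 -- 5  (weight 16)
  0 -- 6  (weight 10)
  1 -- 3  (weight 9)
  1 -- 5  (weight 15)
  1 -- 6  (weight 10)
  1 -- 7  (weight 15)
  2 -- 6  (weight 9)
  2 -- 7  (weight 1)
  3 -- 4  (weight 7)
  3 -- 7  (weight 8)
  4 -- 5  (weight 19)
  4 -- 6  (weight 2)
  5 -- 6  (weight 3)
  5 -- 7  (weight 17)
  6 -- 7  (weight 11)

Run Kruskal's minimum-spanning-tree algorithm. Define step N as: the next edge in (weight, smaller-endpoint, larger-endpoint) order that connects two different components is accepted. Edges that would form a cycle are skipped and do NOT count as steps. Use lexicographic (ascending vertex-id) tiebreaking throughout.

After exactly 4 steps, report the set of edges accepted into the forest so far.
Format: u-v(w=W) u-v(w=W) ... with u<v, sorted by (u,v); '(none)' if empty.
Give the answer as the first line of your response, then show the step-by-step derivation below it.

0-2(w=1) 2-7(w=1) 4-6(w=2) 5-6(w=3)

step 1: add edge 0-2 (w=1); MST = {0-2(w=1)}
step 2: add edge 2-7 (w=1); MST = {0-2(w=1) 2-7(w=1)}
step 3: add edge 4-6 (w=2); MST = {0-2(w=1) 2-7(w=1) 4-6(w=2)}
step 4: add edge 5-6 (w=3); MST = {0-2(w=1) 2-7(w=1) 4-6(w=2) 5-6(w=3)}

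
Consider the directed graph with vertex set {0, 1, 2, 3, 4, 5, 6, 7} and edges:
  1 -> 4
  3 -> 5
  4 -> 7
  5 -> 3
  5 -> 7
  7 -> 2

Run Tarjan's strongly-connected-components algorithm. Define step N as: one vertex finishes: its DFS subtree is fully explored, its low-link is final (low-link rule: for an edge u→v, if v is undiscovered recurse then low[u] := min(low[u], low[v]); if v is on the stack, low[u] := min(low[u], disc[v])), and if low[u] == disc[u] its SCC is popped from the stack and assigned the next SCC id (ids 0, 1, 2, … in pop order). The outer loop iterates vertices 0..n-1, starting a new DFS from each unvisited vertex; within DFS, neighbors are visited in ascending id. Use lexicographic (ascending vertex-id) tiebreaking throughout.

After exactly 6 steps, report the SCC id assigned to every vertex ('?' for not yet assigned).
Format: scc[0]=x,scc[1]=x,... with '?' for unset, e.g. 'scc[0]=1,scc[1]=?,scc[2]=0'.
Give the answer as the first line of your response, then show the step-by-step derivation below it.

scc[0]=0,scc[1]=4,scc[2]=1,scc[3]=?,scc[4]=3,scc[5]=?,scc[6]=?,scc[7]=2

step 1: low=(low[0]=0,low[1]=?,low[2]=?,low[3]=?,low[4]=?,low[5]=?,low[6]=?,low[7]=?); scc=(scc[0]=0,scc[1]=?,scc[2]=?,scc[3]=?,scc[4]=?,scc[5]=?,scc[6]=?,scc[7]=?)
step 2: low=(low[0]=0,low[1]=1,low[2]=4,low[3]=?,low[4]=2,low[5]=?,low[6]=?,low[7]=3); scc=(scc[0]=0,scc[1]=?,scc[2]=1,scc[3]=?,scc[4]=?,scc[5]=?,scc[6]=?,scc[7]=?)
step 3: low=(low[0]=0,low[1]=1,low[2]=4,low[3]=?,low[4]=2,low[5]=?,low[6]=?,low[7]=3); scc=(scc[0]=0,scc[1]=?,scc[2]=1,scc[3]=?,scc[4]=?,scc[5]=?,scc[6]=?,scc[7]=2)
step 4: low=(low[0]=0,low[1]=1,low[2]=4,low[3]=?,low[4]=2,low[5]=?,low[6]=?,low[7]=3); scc=(scc[0]=0,scc[1]=?,scc[2]=1,scc[3]=?,scc[4]=3,scc[5]=?,scc[6]=?,scc[7]=2)
step 5: low=(low[0]=0,low[1]=1,low[2]=4,low[3]=?,low[4]=2,low[5]=?,low[6]=?,low[7]=3); scc=(scc[0]=0,scc[1]=4,scc[2]=1,scc[3]=?,scc[4]=3,scc[5]=?,scc[6]=?,scc[7]=2)
step 6: low=(low[0]=0,low[1]=1,low[2]=4,low[3]=5,low[4]=2,low[5]=5,low[6]=?,low[7]=3); scc=(scc[0]=0,scc[1]=4,scc[2]=1,scc[3]=?,scc[4]=3,scc[5]=?,scc[6]=?,scc[7]=2)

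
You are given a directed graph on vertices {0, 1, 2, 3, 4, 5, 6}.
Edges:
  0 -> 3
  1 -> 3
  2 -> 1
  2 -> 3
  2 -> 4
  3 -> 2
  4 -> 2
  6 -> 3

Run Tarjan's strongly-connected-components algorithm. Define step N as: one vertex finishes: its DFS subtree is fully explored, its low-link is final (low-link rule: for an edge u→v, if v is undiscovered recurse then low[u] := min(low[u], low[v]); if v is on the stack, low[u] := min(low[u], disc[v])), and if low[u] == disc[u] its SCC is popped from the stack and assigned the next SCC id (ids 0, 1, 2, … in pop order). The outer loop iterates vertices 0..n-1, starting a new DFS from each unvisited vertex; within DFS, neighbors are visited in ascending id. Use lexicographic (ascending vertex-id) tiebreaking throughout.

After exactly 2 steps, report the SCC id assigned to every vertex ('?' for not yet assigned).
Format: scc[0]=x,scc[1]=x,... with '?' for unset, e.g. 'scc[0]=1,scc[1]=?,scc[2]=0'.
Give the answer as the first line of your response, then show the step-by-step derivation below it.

scc[0]=?,scc[1]=?,scc[2]=?,scc[3]=?,scc[4]=?,scc[5]=?,scc[6]=?

step 1: low=(low[0]=0,low[1]=1,low[2]=2,low[3]=1,low[4]=?,low[5]=?,low[6]=?); scc=(scc[0]=?,scc[1]=?,scc[2]=?,scc[3]=?,scc[4]=?,scc[5]=?,scc[6]=?)
step 2: low=(low[0]=0,low[1]=1,low[2]=1,low[3]=1,low[4]=2,low[5]=?,low[6]=?); scc=(scc[0]=?,scc[1]=?,scc[2]=?,scc[3]=?,scc[4]=?,scc[5]=?,scc[6]=?)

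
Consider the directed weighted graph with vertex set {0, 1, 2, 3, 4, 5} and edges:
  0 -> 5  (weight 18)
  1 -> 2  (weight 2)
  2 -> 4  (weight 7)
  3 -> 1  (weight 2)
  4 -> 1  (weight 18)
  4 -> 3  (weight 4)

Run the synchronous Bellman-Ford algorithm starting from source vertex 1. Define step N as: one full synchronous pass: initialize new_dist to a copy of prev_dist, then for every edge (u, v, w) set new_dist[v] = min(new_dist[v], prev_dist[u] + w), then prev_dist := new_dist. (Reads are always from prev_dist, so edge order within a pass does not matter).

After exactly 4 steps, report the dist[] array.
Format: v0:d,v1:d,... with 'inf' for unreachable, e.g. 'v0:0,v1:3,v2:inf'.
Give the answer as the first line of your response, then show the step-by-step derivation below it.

v0:inf,v1:0,v2:2,v3:13,v4:9,v5:inf

step 1: dist = v0:inf,v1:0,v2:2,v3:inf,v4:inf,v5:inf
step 2: dist = v0:inf,v1:0,v2:2,v3:inf,v4:9,v5:inf
step 3: dist = v0:inf,v1:0,v2:2,v3:13,v4:9,v5:inf
step 4: dist = v0:inf,v1:0,v2:2,v3:13,v4:9,v5:inf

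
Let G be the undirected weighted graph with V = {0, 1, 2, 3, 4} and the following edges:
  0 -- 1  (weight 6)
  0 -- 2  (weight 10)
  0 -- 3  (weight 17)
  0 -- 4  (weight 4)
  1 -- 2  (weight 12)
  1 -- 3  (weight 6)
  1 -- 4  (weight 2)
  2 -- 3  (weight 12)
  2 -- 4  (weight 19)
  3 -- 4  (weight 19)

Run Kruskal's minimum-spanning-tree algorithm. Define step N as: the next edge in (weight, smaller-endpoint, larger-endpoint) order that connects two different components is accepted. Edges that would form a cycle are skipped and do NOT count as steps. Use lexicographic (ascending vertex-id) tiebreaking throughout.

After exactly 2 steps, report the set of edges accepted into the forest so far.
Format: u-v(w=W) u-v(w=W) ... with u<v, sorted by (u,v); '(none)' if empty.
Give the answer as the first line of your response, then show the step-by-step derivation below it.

0-4(w=4) 1-4(w=2)

step 1: add edge 1-4 (w=2); MST = {1-4(w=2)}
step 2: add edge 0-4 (w=4); MST = {0-4(w=4) 1-4(w=2)}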